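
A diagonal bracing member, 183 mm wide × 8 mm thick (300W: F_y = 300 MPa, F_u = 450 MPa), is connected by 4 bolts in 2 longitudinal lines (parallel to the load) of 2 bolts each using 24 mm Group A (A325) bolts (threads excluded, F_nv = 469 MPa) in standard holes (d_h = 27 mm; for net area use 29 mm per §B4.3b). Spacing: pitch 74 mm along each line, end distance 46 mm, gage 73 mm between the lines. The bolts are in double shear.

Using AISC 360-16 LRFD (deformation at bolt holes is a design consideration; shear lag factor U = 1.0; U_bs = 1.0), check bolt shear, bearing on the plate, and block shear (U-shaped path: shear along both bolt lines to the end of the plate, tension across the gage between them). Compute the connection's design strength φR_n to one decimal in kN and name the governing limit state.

366.7 kN (block shear governs)

Bolt shear: A_b = π(24)²/4 = 452.39 mm². φR_n = 0.75 × 469 × 452.39 × 4 × 2 = 1273.0 kN.
Bearing (8 mm plate, F_u = 450 MPa): end bolts L_c = 46 − 27/2 = 32.5, R_n = min(1.2×32.5×8×450, 2.4×24×8×450) = 140.4 kN/bolt; interior L_c = 74 − 27 = 47, R_n = 203.04 kN/bolt. φR_n = 0.75 × (2×140.4 + 2×203.04) = 515.2 kN.
Block shear: shear path 2×[46+1×74] = 2×120 mm, A_gv = 1920, A_nv = 2×(120 − 1.5×29)×8 = 1224 mm²; tension across gage: (73 − 1×29)×8 = 352 mm². R_n = min(0.6×450×1224, 0.6×300×1920) + 1.0×450×352 = min(330.48, 345.6) + 158.4 = 488.88 kN. φR_n = 0.75 × 488.88 = 366.7 kN.
Governing: min(1273.0, 515.2, 366.7) = 366.7 kN → block shear.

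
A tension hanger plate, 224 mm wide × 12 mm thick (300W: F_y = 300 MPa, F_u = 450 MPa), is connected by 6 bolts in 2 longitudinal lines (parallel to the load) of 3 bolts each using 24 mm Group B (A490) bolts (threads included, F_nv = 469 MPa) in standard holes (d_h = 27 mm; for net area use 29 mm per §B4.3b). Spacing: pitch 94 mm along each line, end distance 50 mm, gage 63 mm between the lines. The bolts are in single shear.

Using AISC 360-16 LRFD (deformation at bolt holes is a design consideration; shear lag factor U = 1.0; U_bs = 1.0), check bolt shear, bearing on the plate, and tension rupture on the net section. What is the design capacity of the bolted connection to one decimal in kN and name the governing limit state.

Bolt shear: A_b = π(24)²/4 = 452.39 mm². φR_n = 0.75 × 469 × 452.39 × 6 × 1 = 954.8 kN.
Bearing (12 mm plate, F_u = 450 MPa): end bolts L_c = 50 − 27/2 = 36.5, R_n = min(1.2×36.5×12×450, 2.4×24×12×450) = 236.52 kN/bolt; interior L_c = 94 − 27 = 67, R_n = 311.04 kN/bolt. φR_n = 0.75 × (2×236.52 + 4×311.04) = 1287.9 kN.
Tension rupture (net): A_n = (224 − 2×29)×12 = 1992 mm² (U = 1.0, A_e = A_n). φR_n = 0.75 × 450 × 1992 = 672.3 kN.
Governing: min(954.8, 1287.9, 672.3) = 672.3 kN → net-section rupture.

672.3 kN (net-section rupture governs)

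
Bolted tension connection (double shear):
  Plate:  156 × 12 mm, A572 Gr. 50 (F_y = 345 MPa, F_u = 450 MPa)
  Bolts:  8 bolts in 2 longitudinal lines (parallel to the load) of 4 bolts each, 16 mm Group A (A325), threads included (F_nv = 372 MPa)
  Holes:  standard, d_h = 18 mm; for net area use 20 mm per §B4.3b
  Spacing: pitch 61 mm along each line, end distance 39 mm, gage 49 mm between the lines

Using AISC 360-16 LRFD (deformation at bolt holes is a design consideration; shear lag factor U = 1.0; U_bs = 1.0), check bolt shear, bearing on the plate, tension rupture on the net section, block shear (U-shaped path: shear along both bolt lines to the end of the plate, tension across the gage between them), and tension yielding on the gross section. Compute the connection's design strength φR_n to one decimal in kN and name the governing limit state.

469.8 kN (net-section rupture governs)

Bolt shear: A_b = π(16)²/4 = 201.06 mm². φR_n = 0.75 × 372 × 201.06 × 8 × 2 = 897.5 kN.
Bearing (12 mm plate, F_u = 450 MPa): end bolts L_c = 39 − 18/2 = 30, R_n = min(1.2×30×12×450, 2.4×16×12×450) = 194.4 kN/bolt; interior L_c = 61 − 18 = 43, R_n = 207.36 kN/bolt. φR_n = 0.75 × (2×194.4 + 6×207.36) = 1224.7 kN.
Tension rupture (net): A_n = (156 − 2×20)×12 = 1392 mm² (U = 1.0, A_e = A_n). φR_n = 0.75 × 450 × 1392 = 469.8 kN.
Block shear: shear path 2×[39+3×61] = 2×222 mm, A_gv = 5328, A_nv = 2×(222 − 3.5×20)×12 = 3648 mm²; tension across gage: (49 − 1×20)×12 = 348 mm². R_n = min(0.6×450×3648, 0.6×345×5328) + 1.0×450×348 = min(984.96, 1102.9) + 156.6 = 1141.6 kN. φR_n = 0.75 × 1141.6 = 856.2 kN.
Tension yield (gross): A_g = 156×12 = 1872 mm². φR_n = 0.90 × 345 × 1872 = 581.3 kN.
Governing: min(897.5, 1224.7, 469.8, 856.2, 581.3) = 469.8 kN → net-section rupture.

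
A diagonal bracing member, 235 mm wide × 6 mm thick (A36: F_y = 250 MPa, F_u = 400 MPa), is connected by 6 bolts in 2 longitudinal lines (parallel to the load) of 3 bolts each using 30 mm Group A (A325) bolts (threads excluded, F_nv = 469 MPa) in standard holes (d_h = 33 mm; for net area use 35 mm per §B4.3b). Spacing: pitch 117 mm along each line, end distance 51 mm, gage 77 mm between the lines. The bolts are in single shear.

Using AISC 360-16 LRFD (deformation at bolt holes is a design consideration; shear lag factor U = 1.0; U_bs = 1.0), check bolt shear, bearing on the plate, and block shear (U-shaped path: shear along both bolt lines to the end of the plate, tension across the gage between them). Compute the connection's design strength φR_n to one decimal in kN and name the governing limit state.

Bolt shear: A_b = π(30)²/4 = 706.86 mm². φR_n = 0.75 × 469 × 706.86 × 6 × 1 = 1491.8 kN.
Bearing (6 mm plate, F_u = 400 MPa): end bolts L_c = 51 − 33/2 = 34.5, R_n = min(1.2×34.5×6×400, 2.4×30×6×400) = 99.36 kN/bolt; interior L_c = 117 − 33 = 84, R_n = 172.8 kN/bolt. φR_n = 0.75 × (2×99.36 + 4×172.8) = 667.4 kN.
Block shear: shear path 2×[51+2×117] = 2×285 mm, A_gv = 3420, A_nv = 2×(285 − 2.5×35)×6 = 2370 mm²; tension across gage: (77 − 1×35)×6 = 252 mm². R_n = min(0.6×400×2370, 0.6×250×3420) + 1.0×400×252 = min(568.8, 513) + 100.8 = 613.8 kN. φR_n = 0.75 × 613.8 = 460.4 kN.
Governing: min(1491.8, 667.4, 460.4) = 460.4 kN → block shear.

460.4 kN (block shear governs)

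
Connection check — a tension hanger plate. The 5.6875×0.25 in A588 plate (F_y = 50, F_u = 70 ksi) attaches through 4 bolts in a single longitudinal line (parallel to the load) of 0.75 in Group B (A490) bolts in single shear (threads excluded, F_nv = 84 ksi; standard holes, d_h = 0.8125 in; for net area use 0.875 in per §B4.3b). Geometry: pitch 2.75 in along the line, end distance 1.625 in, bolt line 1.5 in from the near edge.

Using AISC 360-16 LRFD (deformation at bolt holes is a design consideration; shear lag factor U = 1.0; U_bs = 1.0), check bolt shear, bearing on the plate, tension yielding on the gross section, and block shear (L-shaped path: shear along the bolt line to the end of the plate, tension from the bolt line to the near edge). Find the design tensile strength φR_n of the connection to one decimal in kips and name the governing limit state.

64.0 kips (gross-section yield governs)

Bolt shear: A_b = π(0.75)²/4 = 0.44179 in². φR_n = 0.75 × 84 × 0.44179 × 4 × 1 = 111.3 kips.
Bearing (0.25 in plate, F_u = 70 ksi): end bolts L_c = 1.625 − 0.8125/2 = 1.21875, R_n = min(1.2×1.21875×0.25×70, 2.4×0.75×0.25×70) = 25.594 kips/bolt; interior L_c = 2.75 − 0.8125 = 1.9375, R_n = 31.5 kips/bolt. φR_n = 0.75 × (1×25.594 + 3×31.5) = 90.1 kips.
Tension yield (gross): A_g = 5.6875×0.25 = 1.4219 in². φR_n = 0.90 × 50 × 1.4219 = 64.0 kips.
Block shear: shear path 1×[1.625+3×2.75] = 1×9.875 in, A_gv = 2.4688, A_nv = 1×(9.875 − 3.5×0.875)×0.25 = 1.7031 in²; tension to near edge: (1.5 − 0.5×0.875)×0.25 = 0.26563 in². R_n = min(0.6×70×1.7031, 0.6×50×2.4688) + 1.0×70×0.26563 = min(71.53, 74.064) + 18.594 = 90.124 kips. φR_n = 0.75 × 90.124 = 67.6 kips.
Governing: min(111.3, 90.1, 64.0, 67.6) = 64.0 kips → gross-section yield.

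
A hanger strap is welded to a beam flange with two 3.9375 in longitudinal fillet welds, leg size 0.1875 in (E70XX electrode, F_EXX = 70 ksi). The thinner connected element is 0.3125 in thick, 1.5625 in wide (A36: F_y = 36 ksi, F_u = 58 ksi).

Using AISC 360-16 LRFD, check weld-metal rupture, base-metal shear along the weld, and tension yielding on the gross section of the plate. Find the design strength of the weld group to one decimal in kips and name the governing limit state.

15.8 kips (gross-section yield governs)

Weld metal: throat = 0.707×0.1875 = 0.13256 in, L = 2×3.9375 = 7.875 in. φR_n = 0.75 × 0.6 × 70 × 0.13256 × 7.875 = 32.9 kips.
Base metal shear (0.3125 in plate): yield φR_n = 1.0×0.6×36×0.3125×7.875 = 53.2 kips; rupture φR_n = 0.75×0.6×58×0.3125×7.875 = 64.2 kips; take 53.2 kips (yield).
Tension yield (gross): A_g = 1.5625×0.3125 = 0.48828 in². φR_n = 0.90 × 36 × 0.48828 = 15.8 kips.
Governing: min(32.9, 53.2, 15.8) = 15.8 kips → gross-section yield.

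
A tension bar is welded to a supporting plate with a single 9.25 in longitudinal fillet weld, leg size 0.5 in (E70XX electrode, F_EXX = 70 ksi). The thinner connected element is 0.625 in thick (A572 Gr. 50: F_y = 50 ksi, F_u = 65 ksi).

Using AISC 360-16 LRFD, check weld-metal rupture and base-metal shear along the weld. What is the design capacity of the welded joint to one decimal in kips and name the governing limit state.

103.0 kips (weld metal governs)

Weld metal: throat = 0.707×0.5 = 0.3535 in, L = 9.25 in. φR_n = 0.75 × 0.6 × 70 × 0.3535 × 9.25 = 103.0 kips.
Base metal shear (0.625 in plate): yield φR_n = 1.0×0.6×50×0.625×9.25 = 173.4 kips; rupture φR_n = 0.75×0.6×65×0.625×9.25 = 169.1 kips; take 169.1 kips (rupture).
Governing: min(103.0, 169.1) = 103.0 kips → weld metal.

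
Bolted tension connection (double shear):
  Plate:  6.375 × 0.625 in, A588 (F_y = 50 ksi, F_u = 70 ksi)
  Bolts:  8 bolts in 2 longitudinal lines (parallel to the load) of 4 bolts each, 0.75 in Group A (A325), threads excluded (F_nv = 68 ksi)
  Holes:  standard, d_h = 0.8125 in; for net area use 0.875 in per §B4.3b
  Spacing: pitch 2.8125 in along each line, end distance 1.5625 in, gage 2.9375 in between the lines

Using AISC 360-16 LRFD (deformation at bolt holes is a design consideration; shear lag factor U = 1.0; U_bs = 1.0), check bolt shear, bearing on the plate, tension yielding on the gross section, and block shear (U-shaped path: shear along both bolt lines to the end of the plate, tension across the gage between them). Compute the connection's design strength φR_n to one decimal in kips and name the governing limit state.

Bolt shear: A_b = π(0.75)²/4 = 0.44179 in². φR_n = 0.75 × 68 × 0.44179 × 8 × 2 = 360.5 kips.
Bearing (0.625 in plate, F_u = 70 ksi): end bolts L_c = 1.5625 − 0.8125/2 = 1.15625, R_n = min(1.2×1.15625×0.625×70, 2.4×0.75×0.625×70) = 60.703 kips/bolt; interior L_c = 2.8125 − 0.8125 = 2, R_n = 78.75 kips/bolt. φR_n = 0.75 × (2×60.703 + 6×78.75) = 445.4 kips.
Tension yield (gross): A_g = 6.375×0.625 = 3.9844 in². φR_n = 0.90 × 50 × 3.9844 = 179.3 kips.
Block shear: shear path 2×[1.5625+3×2.8125] = 2×10 in, A_gv = 12.5, A_nv = 2×(10 − 3.5×0.875)×0.625 = 8.6719 in²; tension across gage: (2.9375 − 1×0.875)×0.625 = 1.2891 in². R_n = min(0.6×70×8.6719, 0.6×50×12.5) + 1.0×70×1.2891 = min(364.22, 375) + 90.237 = 454.46 kips. φR_n = 0.75 × 454.46 = 340.8 kips.
Governing: min(360.5, 445.4, 179.3, 340.8) = 179.3 kips → gross-section yield.

179.3 kips (gross-section yield governs)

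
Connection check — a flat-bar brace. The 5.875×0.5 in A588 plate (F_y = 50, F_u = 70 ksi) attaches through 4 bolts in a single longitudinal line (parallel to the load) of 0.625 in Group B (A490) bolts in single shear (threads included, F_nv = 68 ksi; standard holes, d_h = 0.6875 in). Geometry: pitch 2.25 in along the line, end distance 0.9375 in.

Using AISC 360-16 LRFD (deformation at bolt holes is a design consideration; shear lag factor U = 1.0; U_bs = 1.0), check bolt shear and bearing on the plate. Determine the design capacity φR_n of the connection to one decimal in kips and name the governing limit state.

Bolt shear: A_b = π(0.625)²/4 = 0.3068 in². φR_n = 0.75 × 68 × 0.3068 × 4 × 1 = 62.6 kips.
Bearing (0.5 in plate, F_u = 70 ksi): end bolts L_c = 0.9375 − 0.6875/2 = 0.59375, R_n = min(1.2×0.59375×0.5×70, 2.4×0.625×0.5×70) = 24.938 kips/bolt; interior L_c = 2.25 − 0.6875 = 1.5625, R_n = 52.5 kips/bolt. φR_n = 0.75 × (1×24.938 + 3×52.5) = 136.8 kips.
Governing: min(62.6, 136.8) = 62.6 kips → bolt shear.

62.6 kips (bolt shear governs)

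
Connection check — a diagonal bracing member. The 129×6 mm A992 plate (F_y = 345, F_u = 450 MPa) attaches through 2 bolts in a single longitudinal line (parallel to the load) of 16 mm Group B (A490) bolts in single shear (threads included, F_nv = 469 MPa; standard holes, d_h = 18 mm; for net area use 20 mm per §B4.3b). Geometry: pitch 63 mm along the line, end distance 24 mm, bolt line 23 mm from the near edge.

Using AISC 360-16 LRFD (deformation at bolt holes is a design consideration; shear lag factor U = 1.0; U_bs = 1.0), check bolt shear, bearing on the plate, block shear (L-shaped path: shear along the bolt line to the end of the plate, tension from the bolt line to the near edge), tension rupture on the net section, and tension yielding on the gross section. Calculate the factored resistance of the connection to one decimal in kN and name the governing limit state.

Bolt shear: A_b = π(16)²/4 = 201.06 mm². φR_n = 0.75 × 469 × 201.06 × 2 × 1 = 141.4 kN.
Bearing (6 mm plate, F_u = 450 MPa): end bolts L_c = 24 − 18/2 = 15, R_n = min(1.2×15×6×450, 2.4×16×6×450) = 48.6 kN/bolt; interior L_c = 63 − 18 = 45, R_n = 103.68 kN/bolt. φR_n = 0.75 × (1×48.6 + 1×103.68) = 114.2 kN.
Block shear: shear path 1×[24+1×63] = 1×87 mm, A_gv = 522, A_nv = 1×(87 − 1.5×20)×6 = 342 mm²; tension to near edge: (23 − 0.5×20)×6 = 78 mm². R_n = min(0.6×450×342, 0.6×345×522) + 1.0×450×78 = min(92.34, 108.05) + 35.1 = 127.44 kN. φR_n = 0.75 × 127.44 = 95.6 kN.
Tension rupture (net): A_n = (129 − 1×20)×6 = 654 mm² (U = 1.0, A_e = A_n). φR_n = 0.75 × 450 × 654 = 220.7 kN.
Tension yield (gross): A_g = 129×6 = 774 mm². φR_n = 0.90 × 345 × 774 = 240.3 kN.
Governing: min(141.4, 114.2, 95.6, 220.7, 240.3) = 95.6 kN → block shear.

95.6 kN (block shear governs)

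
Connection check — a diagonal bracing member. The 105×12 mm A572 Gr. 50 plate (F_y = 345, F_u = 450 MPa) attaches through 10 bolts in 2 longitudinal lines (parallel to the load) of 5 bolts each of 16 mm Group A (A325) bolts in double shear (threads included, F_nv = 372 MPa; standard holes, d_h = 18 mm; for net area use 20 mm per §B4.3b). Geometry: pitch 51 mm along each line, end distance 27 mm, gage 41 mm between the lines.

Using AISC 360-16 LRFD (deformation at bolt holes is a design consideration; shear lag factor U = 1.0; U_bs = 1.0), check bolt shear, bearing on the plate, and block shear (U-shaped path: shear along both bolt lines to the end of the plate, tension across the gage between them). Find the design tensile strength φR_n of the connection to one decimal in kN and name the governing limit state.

770.3 kN (block shear governs)

Bolt shear: A_b = π(16)²/4 = 201.06 mm². φR_n = 0.75 × 372 × 201.06 × 10 × 2 = 1121.9 kN.
Bearing (12 mm plate, F_u = 450 MPa): end bolts L_c = 27 − 18/2 = 18, R_n = min(1.2×18×12×450, 2.4×16×12×450) = 116.64 kN/bolt; interior L_c = 51 − 18 = 33, R_n = 207.36 kN/bolt. φR_n = 0.75 × (2×116.64 + 8×207.36) = 1419.1 kN.
Block shear: shear path 2×[27+4×51] = 2×231 mm, A_gv = 5544, A_nv = 2×(231 − 4.5×20)×12 = 3384 mm²; tension across gage: (41 − 1×20)×12 = 252 mm². R_n = min(0.6×450×3384, 0.6×345×5544) + 1.0×450×252 = min(913.68, 1147.6) + 113.4 = 1027.1 kN. φR_n = 0.75 × 1027.1 = 770.3 kN.
Governing: min(1121.9, 1419.1, 770.3) = 770.3 kN → block shear.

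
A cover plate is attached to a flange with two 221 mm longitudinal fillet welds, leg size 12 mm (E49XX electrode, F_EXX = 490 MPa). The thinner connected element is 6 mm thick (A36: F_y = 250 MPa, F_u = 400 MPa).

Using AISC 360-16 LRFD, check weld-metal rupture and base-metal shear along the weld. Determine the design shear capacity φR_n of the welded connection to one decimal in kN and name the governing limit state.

397.8 kN (base-metal shear governs)

Weld metal: throat = 0.707×12 = 8.484 mm, L = 2×221 = 442 mm. φR_n = 0.75 × 0.6 × 490 × 8.484 × 442 = 826.9 kN.
Base metal shear (6 mm plate): yield φR_n = 1.0×0.6×250×6×442 = 397.8 kN; rupture φR_n = 0.75×0.6×400×6×442 = 477.4 kN; take 397.8 kN (yield).
Governing: min(826.9, 397.8) = 397.8 kN → base-metal shear.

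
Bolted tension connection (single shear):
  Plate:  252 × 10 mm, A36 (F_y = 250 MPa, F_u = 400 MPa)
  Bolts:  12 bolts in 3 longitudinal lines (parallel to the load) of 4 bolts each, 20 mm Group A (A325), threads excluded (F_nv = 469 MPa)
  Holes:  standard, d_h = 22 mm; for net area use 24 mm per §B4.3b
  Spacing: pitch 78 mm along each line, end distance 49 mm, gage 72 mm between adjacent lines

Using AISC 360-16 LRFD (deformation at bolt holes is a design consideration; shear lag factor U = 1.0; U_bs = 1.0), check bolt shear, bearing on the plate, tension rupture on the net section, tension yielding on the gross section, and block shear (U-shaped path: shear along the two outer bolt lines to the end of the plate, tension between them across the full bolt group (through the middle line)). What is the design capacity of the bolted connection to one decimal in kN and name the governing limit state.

Bolt shear: A_b = π(20)²/4 = 314.16 mm². φR_n = 0.75 × 469 × 314.16 × 12 × 1 = 1326.1 kN.
Bearing (10 mm plate, F_u = 400 MPa): end bolts L_c = 49 − 22/2 = 38, R_n = min(1.2×38×10×400, 2.4×20×10×400) = 182.4 kN/bolt; interior L_c = 78 − 22 = 56, R_n = 192 kN/bolt. φR_n = 0.75 × (3×182.4 + 9×192) = 1706.4 kN.
Tension rupture (net): A_n = (252 − 3×24)×10 = 1800 mm² (U = 1.0, A_e = A_n). φR_n = 0.75 × 400 × 1800 = 540.0 kN.
Tension yield (gross): A_g = 252×10 = 2520 mm². φR_n = 0.90 × 250 × 2520 = 567.0 kN.
Block shear: shear path 2×[49+3×78] = 2×283 mm, A_gv = 5660, A_nv = 2×(283 − 3.5×24)×10 = 3980 mm²; tension across gage: (144 − 2×24)×10 = 960 mm². R_n = min(0.6×400×3980, 0.6×250×5660) + 1.0×400×960 = min(955.2, 849) + 384 = 1233 kN. φR_n = 0.75 × 1233 = 924.8 kN.
Governing: min(1326.1, 1706.4, 540.0, 567.0, 924.8) = 540.0 kN → net-section rupture.

540.0 kN (net-section rupture governs)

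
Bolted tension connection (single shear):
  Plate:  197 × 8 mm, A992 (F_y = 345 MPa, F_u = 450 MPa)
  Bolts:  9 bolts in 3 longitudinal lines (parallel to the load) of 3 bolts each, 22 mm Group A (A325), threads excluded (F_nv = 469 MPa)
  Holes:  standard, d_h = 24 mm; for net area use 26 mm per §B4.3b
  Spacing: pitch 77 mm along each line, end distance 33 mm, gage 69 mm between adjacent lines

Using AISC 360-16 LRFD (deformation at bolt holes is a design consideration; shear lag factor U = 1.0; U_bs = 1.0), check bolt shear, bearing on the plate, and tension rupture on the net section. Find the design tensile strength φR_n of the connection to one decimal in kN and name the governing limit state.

Bolt shear: A_b = π(22)²/4 = 380.13 mm². φR_n = 0.75 × 469 × 380.13 × 9 × 1 = 1203.4 kN.
Bearing (8 mm plate, F_u = 450 MPa): end bolts L_c = 33 − 24/2 = 21, R_n = min(1.2×21×8×450, 2.4×22×8×450) = 90.72 kN/bolt; interior L_c = 77 − 24 = 53, R_n = 190.08 kN/bolt. φR_n = 0.75 × (3×90.72 + 6×190.08) = 1059.5 kN.
Tension rupture (net): A_n = (197 − 3×26)×8 = 952 mm² (U = 1.0, A_e = A_n). φR_n = 0.75 × 450 × 952 = 321.3 kN.
Governing: min(1203.4, 1059.5, 321.3) = 321.3 kN → net-section rupture.

321.3 kN (net-section rupture governs)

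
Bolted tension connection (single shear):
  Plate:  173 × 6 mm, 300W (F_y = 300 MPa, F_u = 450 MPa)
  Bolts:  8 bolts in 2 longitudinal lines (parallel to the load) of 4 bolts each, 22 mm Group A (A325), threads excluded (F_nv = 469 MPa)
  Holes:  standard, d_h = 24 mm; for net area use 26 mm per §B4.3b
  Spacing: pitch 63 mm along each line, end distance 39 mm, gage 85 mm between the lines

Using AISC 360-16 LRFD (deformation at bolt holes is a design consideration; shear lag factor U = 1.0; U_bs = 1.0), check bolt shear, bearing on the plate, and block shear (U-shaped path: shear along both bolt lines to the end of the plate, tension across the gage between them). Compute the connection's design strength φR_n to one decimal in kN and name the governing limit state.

452.4 kN (block shear governs)

Bolt shear: A_b = π(22)²/4 = 380.13 mm². φR_n = 0.75 × 469 × 380.13 × 8 × 1 = 1069.7 kN.
Bearing (6 mm plate, F_u = 450 MPa): end bolts L_c = 39 − 24/2 = 27, R_n = min(1.2×27×6×450, 2.4×22×6×450) = 87.48 kN/bolt; interior L_c = 63 − 24 = 39, R_n = 126.36 kN/bolt. φR_n = 0.75 × (2×87.48 + 6×126.36) = 699.8 kN.
Block shear: shear path 2×[39+3×63] = 2×228 mm, A_gv = 2736, A_nv = 2×(228 − 3.5×26)×6 = 1644 mm²; tension across gage: (85 − 1×26)×6 = 354 mm². R_n = min(0.6×450×1644, 0.6×300×2736) + 1.0×450×354 = min(443.88, 492.48) + 159.3 = 603.18 kN. φR_n = 0.75 × 603.18 = 452.4 kN.
Governing: min(1069.7, 699.8, 452.4) = 452.4 kN → block shear.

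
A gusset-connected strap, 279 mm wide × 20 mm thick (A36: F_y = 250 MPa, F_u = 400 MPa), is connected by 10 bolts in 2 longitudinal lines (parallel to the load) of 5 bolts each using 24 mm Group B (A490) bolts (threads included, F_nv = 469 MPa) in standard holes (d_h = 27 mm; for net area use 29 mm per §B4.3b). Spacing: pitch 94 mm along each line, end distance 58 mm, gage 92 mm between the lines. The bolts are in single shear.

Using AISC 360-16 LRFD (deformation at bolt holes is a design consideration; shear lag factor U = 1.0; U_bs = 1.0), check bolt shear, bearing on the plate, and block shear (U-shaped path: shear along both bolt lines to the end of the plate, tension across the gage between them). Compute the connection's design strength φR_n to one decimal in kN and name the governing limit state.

Bolt shear: A_b = π(24)²/4 = 452.39 mm². φR_n = 0.75 × 469 × 452.39 × 10 × 1 = 1591.3 kN.
Bearing (20 mm plate, F_u = 400 MPa): end bolts L_c = 58 − 27/2 = 44.5, R_n = min(1.2×44.5×20×400, 2.4×24×20×400) = 427.2 kN/bolt; interior L_c = 94 − 27 = 67, R_n = 460.8 kN/bolt. φR_n = 0.75 × (2×427.2 + 8×460.8) = 3405.6 kN.
Block shear: shear path 2×[58+4×94] = 2×434 mm, A_gv = 17360, A_nv = 2×(434 − 4.5×29)×20 = 12140 mm²; tension across gage: (92 − 1×29)×20 = 1260 mm². R_n = min(0.6×400×12140, 0.6×250×17360) + 1.0×400×1260 = min(2913.6, 2604) + 504 = 3108 kN. φR_n = 0.75 × 3108 = 2331.0 kN.
Governing: min(1591.3, 3405.6, 2331.0) = 1591.3 kN → bolt shear.

1591.3 kN (bolt shear governs)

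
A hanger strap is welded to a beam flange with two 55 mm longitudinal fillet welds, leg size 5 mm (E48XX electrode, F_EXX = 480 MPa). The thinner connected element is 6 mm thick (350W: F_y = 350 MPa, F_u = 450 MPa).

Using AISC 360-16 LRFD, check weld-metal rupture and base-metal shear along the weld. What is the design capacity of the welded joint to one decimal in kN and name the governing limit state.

84.0 kN (weld metal governs)

Weld metal: throat = 0.707×5 = 3.535 mm, L = 2×55 = 110 mm. φR_n = 0.75 × 0.6 × 480 × 3.535 × 110 = 84.0 kN.
Base metal shear (6 mm plate): yield φR_n = 1.0×0.6×350×6×110 = 138.6 kN; rupture φR_n = 0.75×0.6×450×6×110 = 133.7 kN; take 133.7 kN (rupture).
Governing: min(84.0, 133.7) = 84.0 kN → weld metal.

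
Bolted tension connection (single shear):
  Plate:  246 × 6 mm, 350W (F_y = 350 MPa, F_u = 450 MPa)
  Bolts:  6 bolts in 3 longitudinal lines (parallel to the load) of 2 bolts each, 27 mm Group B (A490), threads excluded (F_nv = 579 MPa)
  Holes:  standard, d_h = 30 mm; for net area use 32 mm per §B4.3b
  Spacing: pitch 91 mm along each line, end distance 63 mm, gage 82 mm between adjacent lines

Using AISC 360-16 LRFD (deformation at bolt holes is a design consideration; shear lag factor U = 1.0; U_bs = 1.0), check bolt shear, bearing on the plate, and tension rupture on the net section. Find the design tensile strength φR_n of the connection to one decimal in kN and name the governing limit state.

303.8 kN (net-section rupture governs)

Bolt shear: A_b = π(27)²/4 = 572.56 mm². φR_n = 0.75 × 579 × 572.56 × 6 × 1 = 1491.8 kN.
Bearing (6 mm plate, F_u = 450 MPa): end bolts L_c = 63 − 30/2 = 48, R_n = min(1.2×48×6×450, 2.4×27×6×450) = 155.52 kN/bolt; interior L_c = 91 − 30 = 61, R_n = 174.96 kN/bolt. φR_n = 0.75 × (3×155.52 + 3×174.96) = 743.6 kN.
Tension rupture (net): A_n = (246 − 3×32)×6 = 900 mm² (U = 1.0, A_e = A_n). φR_n = 0.75 × 450 × 900 = 303.8 kN.
Governing: min(1491.8, 743.6, 303.8) = 303.8 kN → net-section rupture.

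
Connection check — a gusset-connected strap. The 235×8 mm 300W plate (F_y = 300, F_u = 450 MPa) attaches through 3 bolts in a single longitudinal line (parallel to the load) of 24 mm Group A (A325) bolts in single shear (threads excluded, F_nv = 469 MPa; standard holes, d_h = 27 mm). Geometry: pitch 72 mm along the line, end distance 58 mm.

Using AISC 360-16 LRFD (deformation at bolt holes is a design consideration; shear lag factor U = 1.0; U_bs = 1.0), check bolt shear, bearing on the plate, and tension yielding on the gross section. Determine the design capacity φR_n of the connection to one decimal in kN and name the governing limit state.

435.8 kN (bearing governs)

Bolt shear: A_b = π(24)²/4 = 452.39 mm². φR_n = 0.75 × 469 × 452.39 × 3 × 1 = 477.4 kN.
Bearing (8 mm plate, F_u = 450 MPa): end bolts L_c = 58 − 27/2 = 44.5, R_n = min(1.2×44.5×8×450, 2.4×24×8×450) = 192.24 kN/bolt; interior L_c = 72 − 27 = 45, R_n = 194.4 kN/bolt. φR_n = 0.75 × (1×192.24 + 2×194.4) = 435.8 kN.
Tension yield (gross): A_g = 235×8 = 1880 mm². φR_n = 0.90 × 300 × 1880 = 507.6 kN.
Governing: min(477.4, 435.8, 507.6) = 435.8 kN → bearing.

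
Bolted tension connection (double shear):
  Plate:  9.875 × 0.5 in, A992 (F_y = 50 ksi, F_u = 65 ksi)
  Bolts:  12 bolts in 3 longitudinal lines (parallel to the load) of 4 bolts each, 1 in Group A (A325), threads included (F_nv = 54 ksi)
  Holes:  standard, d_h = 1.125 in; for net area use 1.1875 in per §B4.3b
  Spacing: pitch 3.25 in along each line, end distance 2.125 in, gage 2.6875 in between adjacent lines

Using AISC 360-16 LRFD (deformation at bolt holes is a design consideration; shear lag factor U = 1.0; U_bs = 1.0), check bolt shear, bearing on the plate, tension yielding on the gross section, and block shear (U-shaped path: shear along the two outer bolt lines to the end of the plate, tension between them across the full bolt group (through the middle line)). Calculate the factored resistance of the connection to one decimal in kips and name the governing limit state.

Bolt shear: A_b = π(1)²/4 = 0.7854 in². φR_n = 0.75 × 54 × 0.7854 × 12 × 2 = 763.4 kips.
Bearing (0.5 in plate, F_u = 65 ksi): end bolts L_c = 2.125 − 1.125/2 = 1.5625, R_n = min(1.2×1.5625×0.5×65, 2.4×1×0.5×65) = 60.938 kips/bolt; interior L_c = 3.25 − 1.125 = 2.125, R_n = 78 kips/bolt. φR_n = 0.75 × (3×60.938 + 9×78) = 663.6 kips.
Tension yield (gross): A_g = 9.875×0.5 = 4.9375 in². φR_n = 0.90 × 50 × 4.9375 = 222.2 kips.
Block shear: shear path 2×[2.125+3×3.25] = 2×11.875 in, A_gv = 11.875, A_nv = 2×(11.875 − 3.5×1.1875)×0.5 = 7.7188 in²; tension across gage: (5.375 − 2×1.1875)×0.5 = 1.5 in². R_n = min(0.6×65×7.7188, 0.6×50×11.875) + 1.0×65×1.5 = min(301.03, 356.25) + 97.5 = 398.53 kips. φR_n = 0.75 × 398.53 = 298.9 kips.
Governing: min(763.4, 663.6, 222.2, 298.9) = 222.2 kips → gross-section yield.

222.2 kips (gross-section yield governs)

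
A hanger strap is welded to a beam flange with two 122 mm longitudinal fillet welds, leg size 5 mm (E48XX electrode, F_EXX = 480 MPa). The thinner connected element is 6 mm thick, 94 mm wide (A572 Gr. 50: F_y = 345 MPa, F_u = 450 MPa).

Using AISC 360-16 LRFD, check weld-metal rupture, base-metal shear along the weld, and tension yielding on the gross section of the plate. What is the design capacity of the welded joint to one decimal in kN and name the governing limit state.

Weld metal: throat = 0.707×5 = 3.535 mm, L = 2×122 = 244 mm. φR_n = 0.75 × 0.6 × 480 × 3.535 × 244 = 186.3 kN.
Base metal shear (6 mm plate): yield φR_n = 1.0×0.6×345×6×244 = 303.0 kN; rupture φR_n = 0.75×0.6×450×6×244 = 296.5 kN; take 296.5 kN (rupture).
Tension yield (gross): A_g = 94×6 = 564 mm². φR_n = 0.90 × 345 × 564 = 175.1 kN.
Governing: min(186.3, 296.5, 175.1) = 175.1 kN → gross-section yield.

175.1 kN (gross-section yield governs)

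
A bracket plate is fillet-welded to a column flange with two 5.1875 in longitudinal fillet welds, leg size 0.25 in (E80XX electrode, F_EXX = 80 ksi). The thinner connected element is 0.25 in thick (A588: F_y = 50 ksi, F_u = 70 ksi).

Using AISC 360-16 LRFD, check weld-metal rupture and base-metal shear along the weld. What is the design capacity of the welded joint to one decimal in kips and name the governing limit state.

Weld metal: throat = 0.707×0.25 = 0.17675 in, L = 2×5.1875 = 10.375 in. φR_n = 0.75 × 0.6 × 80 × 0.17675 × 10.375 = 66.0 kips.
Base metal shear (0.25 in plate): yield φR_n = 1.0×0.6×50×0.25×10.375 = 77.8 kips; rupture φR_n = 0.75×0.6×70×0.25×10.375 = 81.7 kips; take 77.8 kips (yield).
Governing: min(66.0, 77.8) = 66.0 kips → weld metal.

66.0 kips (weld metal governs)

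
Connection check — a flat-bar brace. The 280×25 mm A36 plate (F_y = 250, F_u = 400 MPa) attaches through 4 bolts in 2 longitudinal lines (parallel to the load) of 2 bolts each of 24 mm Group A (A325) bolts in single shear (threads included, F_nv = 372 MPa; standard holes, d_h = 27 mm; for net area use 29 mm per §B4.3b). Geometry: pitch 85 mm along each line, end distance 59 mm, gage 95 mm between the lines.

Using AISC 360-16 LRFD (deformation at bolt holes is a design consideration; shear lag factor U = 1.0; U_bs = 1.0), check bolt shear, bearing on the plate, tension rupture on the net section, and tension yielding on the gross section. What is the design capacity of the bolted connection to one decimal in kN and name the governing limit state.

504.9 kN (bolt shear governs)

Bolt shear: A_b = π(24)²/4 = 452.39 mm². φR_n = 0.75 × 372 × 452.39 × 4 × 1 = 504.9 kN.
Bearing (25 mm plate, F_u = 400 MPa): end bolts L_c = 59 − 27/2 = 45.5, R_n = min(1.2×45.5×25×400, 2.4×24×25×400) = 546 kN/bolt; interior L_c = 85 − 27 = 58, R_n = 576 kN/bolt. φR_n = 0.75 × (2×546 + 2×576) = 1683.0 kN.
Tension rupture (net): A_n = (280 − 2×29)×25 = 5550 mm² (U = 1.0, A_e = A_n). φR_n = 0.75 × 400 × 5550 = 1665.0 kN.
Tension yield (gross): A_g = 280×25 = 7000 mm². φR_n = 0.90 × 250 × 7000 = 1575.0 kN.
Governing: min(504.9, 1683.0, 1665.0, 1575.0) = 504.9 kN → bolt shear.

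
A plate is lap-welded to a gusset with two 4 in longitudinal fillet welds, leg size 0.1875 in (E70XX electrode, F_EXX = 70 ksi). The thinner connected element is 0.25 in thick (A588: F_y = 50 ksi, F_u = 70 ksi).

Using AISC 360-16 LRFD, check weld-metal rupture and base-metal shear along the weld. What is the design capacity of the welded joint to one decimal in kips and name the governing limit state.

33.4 kips (weld metal governs)

Weld metal: throat = 0.707×0.1875 = 0.13256 in, L = 2×4 = 8 in. φR_n = 0.75 × 0.6 × 70 × 0.13256 × 8 = 33.4 kips.
Base metal shear (0.25 in plate): yield φR_n = 1.0×0.6×50×0.25×8 = 60.0 kips; rupture φR_n = 0.75×0.6×70×0.25×8 = 63.0 kips; take 60.0 kips (yield).
Governing: min(33.4, 60.0) = 33.4 kips → weld metal.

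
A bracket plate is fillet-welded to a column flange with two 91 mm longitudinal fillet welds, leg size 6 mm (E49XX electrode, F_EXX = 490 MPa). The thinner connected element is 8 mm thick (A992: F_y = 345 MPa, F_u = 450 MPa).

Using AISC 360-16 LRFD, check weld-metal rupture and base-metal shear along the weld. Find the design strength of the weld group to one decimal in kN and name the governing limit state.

Weld metal: throat = 0.707×6 = 4.242 mm, L = 2×91 = 182 mm. φR_n = 0.75 × 0.6 × 490 × 4.242 × 182 = 170.2 kN.
Base metal shear (8 mm plate): yield φR_n = 1.0×0.6×345×8×182 = 301.4 kN; rupture φR_n = 0.75×0.6×450×8×182 = 294.8 kN; take 294.8 kN (rupture).
Governing: min(170.2, 294.8) = 170.2 kN → weld metal.

170.2 kN (weld metal governs)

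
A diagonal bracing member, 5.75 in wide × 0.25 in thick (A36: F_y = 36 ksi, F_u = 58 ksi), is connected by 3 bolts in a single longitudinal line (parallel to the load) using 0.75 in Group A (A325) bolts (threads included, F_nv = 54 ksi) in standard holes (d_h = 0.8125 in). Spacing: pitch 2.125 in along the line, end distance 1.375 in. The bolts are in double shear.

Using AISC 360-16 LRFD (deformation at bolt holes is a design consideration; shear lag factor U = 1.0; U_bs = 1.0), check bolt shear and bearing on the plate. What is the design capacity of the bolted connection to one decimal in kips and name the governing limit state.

46.9 kips (bearing governs)

Bolt shear: A_b = π(0.75)²/4 = 0.44179 in². φR_n = 0.75 × 54 × 0.44179 × 3 × 2 = 107.4 kips.
Bearing (0.25 in plate, F_u = 58 ksi): end bolts L_c = 1.375 − 0.8125/2 = 0.96875, R_n = min(1.2×0.96875×0.25×58, 2.4×0.75×0.25×58) = 16.856 kips/bolt; interior L_c = 2.125 − 0.8125 = 1.3125, R_n = 22.838 kips/bolt. φR_n = 0.75 × (1×16.856 + 2×22.838) = 46.9 kips.
Governing: min(107.4, 46.9) = 46.9 kips → bearing.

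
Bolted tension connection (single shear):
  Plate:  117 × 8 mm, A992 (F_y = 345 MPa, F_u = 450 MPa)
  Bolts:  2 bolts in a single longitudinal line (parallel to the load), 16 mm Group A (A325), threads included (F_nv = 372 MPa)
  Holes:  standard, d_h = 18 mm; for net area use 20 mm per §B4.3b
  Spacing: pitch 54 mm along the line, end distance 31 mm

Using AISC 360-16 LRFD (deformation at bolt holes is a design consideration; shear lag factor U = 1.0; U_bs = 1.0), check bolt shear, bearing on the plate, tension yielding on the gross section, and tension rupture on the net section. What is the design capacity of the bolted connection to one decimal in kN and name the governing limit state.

112.2 kN (bolt shear governs)

Bolt shear: A_b = π(16)²/4 = 201.06 mm². φR_n = 0.75 × 372 × 201.06 × 2 × 1 = 112.2 kN.
Bearing (8 mm plate, F_u = 450 MPa): end bolts L_c = 31 − 18/2 = 22, R_n = min(1.2×22×8×450, 2.4×16×8×450) = 95.04 kN/bolt; interior L_c = 54 − 18 = 36, R_n = 138.24 kN/bolt. φR_n = 0.75 × (1×95.04 + 1×138.24) = 175.0 kN.
Tension yield (gross): A_g = 117×8 = 936 mm². φR_n = 0.90 × 345 × 936 = 290.6 kN.
Tension rupture (net): A_n = (117 − 1×20)×8 = 776 mm² (U = 1.0, A_e = A_n). φR_n = 0.75 × 450 × 776 = 261.9 kN.
Governing: min(112.2, 175.0, 290.6, 261.9) = 112.2 kN → bolt shear.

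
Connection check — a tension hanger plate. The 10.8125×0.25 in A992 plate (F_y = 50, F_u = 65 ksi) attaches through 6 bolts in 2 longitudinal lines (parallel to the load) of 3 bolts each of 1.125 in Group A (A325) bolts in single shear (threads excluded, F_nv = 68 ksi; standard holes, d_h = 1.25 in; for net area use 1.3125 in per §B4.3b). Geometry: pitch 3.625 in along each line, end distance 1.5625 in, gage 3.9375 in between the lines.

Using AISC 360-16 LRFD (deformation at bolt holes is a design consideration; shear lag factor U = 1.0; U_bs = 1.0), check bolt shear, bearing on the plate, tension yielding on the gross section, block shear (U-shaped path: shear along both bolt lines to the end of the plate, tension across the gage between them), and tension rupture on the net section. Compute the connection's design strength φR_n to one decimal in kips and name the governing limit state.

99.8 kips (net-section rupture governs)

Bolt shear: A_b = π(1.125)²/4 = 0.99402 in². φR_n = 0.75 × 68 × 0.99402 × 6 × 1 = 304.2 kips.
Bearing (0.25 in plate, F_u = 65 ksi): end bolts L_c = 1.5625 − 1.25/2 = 0.9375, R_n = min(1.2×0.9375×0.25×65, 2.4×1.125×0.25×65) = 18.281 kips/bolt; interior L_c = 3.625 − 1.25 = 2.375, R_n = 43.875 kips/bolt. φR_n = 0.75 × (2×18.281 + 4×43.875) = 159.0 kips.
Tension yield (gross): A_g = 10.8125×0.25 = 2.7031 in². φR_n = 0.90 × 50 × 2.7031 = 121.6 kips.
Block shear: shear path 2×[1.5625+2×3.625] = 2×8.8125 in, A_gv = 4.4063, A_nv = 2×(8.8125 − 2.5×1.3125)×0.25 = 2.7656 in²; tension across gage: (3.9375 − 1×1.3125)×0.25 = 0.65625 in². R_n = min(0.6×65×2.7656, 0.6×50×4.4063) + 1.0×65×0.65625 = min(107.86, 132.19) + 42.656 = 150.52 kips. φR_n = 0.75 × 150.52 = 112.9 kips.
Tension rupture (net): A_n = (10.8125 − 2×1.3125)×0.25 = 2.0469 in² (U = 1.0, A_e = A_n). φR_n = 0.75 × 65 × 2.0469 = 99.8 kips.
Governing: min(304.2, 159.0, 121.6, 112.9, 99.8) = 99.8 kips → net-section rupture.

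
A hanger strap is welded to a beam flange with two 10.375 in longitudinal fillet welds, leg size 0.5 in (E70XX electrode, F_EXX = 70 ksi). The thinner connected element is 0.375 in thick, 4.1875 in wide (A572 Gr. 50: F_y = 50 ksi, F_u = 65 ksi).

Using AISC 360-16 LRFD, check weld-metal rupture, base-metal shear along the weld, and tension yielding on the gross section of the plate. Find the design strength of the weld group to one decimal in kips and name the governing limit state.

Weld metal: throat = 0.707×0.5 = 0.3535 in, L = 2×10.375 = 20.75 in. φR_n = 0.75 × 0.6 × 70 × 0.3535 × 20.75 = 231.1 kips.
Base metal shear (0.375 in plate): yield φR_n = 1.0×0.6×50×0.375×20.75 = 233.4 kips; rupture φR_n = 0.75×0.6×65×0.375×20.75 = 227.6 kips; take 227.6 kips (rupture).
Tension yield (gross): A_g = 4.1875×0.375 = 1.5703 in². φR_n = 0.90 × 50 × 1.5703 = 70.7 kips.
Governing: min(231.1, 227.6, 70.7) = 70.7 kips → gross-section yield.

70.7 kips (gross-section yield governs)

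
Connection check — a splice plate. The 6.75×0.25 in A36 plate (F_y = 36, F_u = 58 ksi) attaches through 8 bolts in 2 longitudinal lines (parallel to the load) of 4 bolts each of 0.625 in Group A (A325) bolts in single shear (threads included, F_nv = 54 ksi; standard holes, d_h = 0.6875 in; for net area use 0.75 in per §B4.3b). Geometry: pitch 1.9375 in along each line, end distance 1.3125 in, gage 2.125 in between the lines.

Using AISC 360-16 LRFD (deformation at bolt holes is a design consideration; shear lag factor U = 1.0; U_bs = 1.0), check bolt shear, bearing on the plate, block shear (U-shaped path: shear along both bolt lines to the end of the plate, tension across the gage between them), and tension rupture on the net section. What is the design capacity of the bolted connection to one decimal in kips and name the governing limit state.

Bolt shear: A_b = π(0.625)²/4 = 0.3068 in². φR_n = 0.75 × 54 × 0.3068 × 8 × 1 = 99.4 kips.
Bearing (0.25 in plate, F_u = 58 ksi): end bolts L_c = 1.3125 − 0.6875/2 = 0.96875, R_n = min(1.2×0.96875×0.25×58, 2.4×0.625×0.25×58) = 16.856 kips/bolt; interior L_c = 1.9375 − 0.6875 = 1.25, R_n = 21.75 kips/bolt. φR_n = 0.75 × (2×16.856 + 6×21.75) = 123.2 kips.
Block shear: shear path 2×[1.3125+3×1.9375] = 2×7.125 in, A_gv = 3.5625, A_nv = 2×(7.125 − 3.5×0.75)×0.25 = 2.25 in²; tension across gage: (2.125 − 1×0.75)×0.25 = 0.34375 in². R_n = min(0.6×58×2.25, 0.6×36×3.5625) + 1.0×58×0.34375 = min(78.3, 76.95) + 19.938 = 96.888 kips. φR_n = 0.75 × 96.888 = 72.7 kips.
Tension rupture (net): A_n = (6.75 − 2×0.75)×0.25 = 1.3125 in² (U = 1.0, A_e = A_n). φR_n = 0.75 × 58 × 1.3125 = 57.1 kips.
Governing: min(99.4, 123.2, 72.7, 57.1) = 57.1 kips → net-section rupture.

57.1 kips (net-section rupture governs)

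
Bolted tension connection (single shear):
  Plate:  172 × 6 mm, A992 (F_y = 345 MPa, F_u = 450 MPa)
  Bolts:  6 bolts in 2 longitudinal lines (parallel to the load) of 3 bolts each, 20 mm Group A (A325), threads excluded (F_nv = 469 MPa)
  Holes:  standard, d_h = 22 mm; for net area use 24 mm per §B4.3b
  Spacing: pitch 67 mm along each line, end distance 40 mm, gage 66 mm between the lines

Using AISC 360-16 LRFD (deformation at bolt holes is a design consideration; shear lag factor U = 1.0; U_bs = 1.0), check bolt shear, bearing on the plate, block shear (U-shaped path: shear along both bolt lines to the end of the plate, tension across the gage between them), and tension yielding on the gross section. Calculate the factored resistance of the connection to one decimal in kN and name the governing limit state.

Bolt shear: A_b = π(20)²/4 = 314.16 mm². φR_n = 0.75 × 469 × 314.16 × 6 × 1 = 663.0 kN.
Bearing (6 mm plate, F_u = 450 MPa): end bolts L_c = 40 − 22/2 = 29, R_n = min(1.2×29×6×450, 2.4×20×6×450) = 93.96 kN/bolt; interior L_c = 67 − 22 = 45, R_n = 129.6 kN/bolt. φR_n = 0.75 × (2×93.96 + 4×129.6) = 529.7 kN.
Block shear: shear path 2×[40+2×67] = 2×174 mm, A_gv = 2088, A_nv = 2×(174 − 2.5×24)×6 = 1368 mm²; tension across gage: (66 − 1×24)×6 = 252 mm². R_n = min(0.6×450×1368, 0.6×345×2088) + 1.0×450×252 = min(369.36, 432.22) + 113.4 = 482.76 kN. φR_n = 0.75 × 482.76 = 362.1 kN.
Tension yield (gross): A_g = 172×6 = 1032 mm². φR_n = 0.90 × 345 × 1032 = 320.4 kN.
Governing: min(663.0, 529.7, 362.1, 320.4) = 320.4 kN → gross-section yield.

320.4 kN (gross-section yield governs)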